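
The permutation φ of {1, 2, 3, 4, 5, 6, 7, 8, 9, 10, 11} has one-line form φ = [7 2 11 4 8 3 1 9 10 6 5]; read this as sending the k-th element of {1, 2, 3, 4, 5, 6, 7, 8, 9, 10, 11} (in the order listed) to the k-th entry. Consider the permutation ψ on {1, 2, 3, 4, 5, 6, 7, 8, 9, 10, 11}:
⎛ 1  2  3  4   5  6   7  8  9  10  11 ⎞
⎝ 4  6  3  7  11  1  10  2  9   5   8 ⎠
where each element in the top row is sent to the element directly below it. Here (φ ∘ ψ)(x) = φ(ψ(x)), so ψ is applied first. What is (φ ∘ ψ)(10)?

8

(φ ∘ ψ)(10) = φ(ψ(10)). ψ(10) = 5, then φ(5) = 8. So (φ ∘ ψ)(10) = 8.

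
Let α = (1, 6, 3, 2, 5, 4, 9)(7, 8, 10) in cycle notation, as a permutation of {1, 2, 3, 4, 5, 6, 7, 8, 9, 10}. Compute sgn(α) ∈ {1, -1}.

1

The cycle lengths are 7, 3.
A cycle is odd iff its length is even; α has 0 even-length cycles, so sgn(α) = (−1)^0 and α is even.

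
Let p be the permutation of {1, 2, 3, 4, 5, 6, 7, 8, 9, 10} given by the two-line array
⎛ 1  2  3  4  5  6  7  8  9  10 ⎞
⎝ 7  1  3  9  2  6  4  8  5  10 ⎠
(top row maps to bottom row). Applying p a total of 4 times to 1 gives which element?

5

Tracing 1 → 7 → … returns to 1 after 6 steps, so 1 lies in a 6-cycle (1 7 4 9 5 2).
Stepping 4 places around the cycle: 1 → 7 → 4 → 9 → 5.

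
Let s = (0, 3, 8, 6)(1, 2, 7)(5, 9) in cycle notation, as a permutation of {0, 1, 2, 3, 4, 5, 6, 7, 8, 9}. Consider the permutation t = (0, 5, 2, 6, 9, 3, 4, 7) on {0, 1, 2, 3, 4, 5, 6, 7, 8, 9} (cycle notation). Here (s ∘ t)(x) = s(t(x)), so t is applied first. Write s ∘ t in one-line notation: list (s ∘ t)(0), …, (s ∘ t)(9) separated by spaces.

For each element, apply t then s: 0 → 5 → 9; 1 → 1 → 2; 2 → 6 → 0; 3 → 4 → 4; 4 → 7 → 1; 5 → 2 → 7; 6 → 9 → 5; 7 → 0 → 3; 8 → 8 → 6; 9 → 3 → 8.
Collecting the images, s ∘ t = [9 2 0 4 1 7 5 3 6 8].

9 2 0 4 1 7 5 3 6 8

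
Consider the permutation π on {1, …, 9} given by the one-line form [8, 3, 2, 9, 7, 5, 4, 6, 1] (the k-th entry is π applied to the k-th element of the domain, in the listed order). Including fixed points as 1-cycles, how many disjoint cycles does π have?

The cycle decomposition is (1, 8, 6, 5, 7, 4, 9)(2, 3), which has 2 cycles (counting 1-cycles).

2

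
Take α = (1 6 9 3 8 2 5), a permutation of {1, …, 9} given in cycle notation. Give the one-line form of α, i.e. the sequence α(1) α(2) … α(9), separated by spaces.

Each element maps to the next entry in its cycle (wrapping to the front): 1↦6, 2↦5, 3↦8, 4↦4, 5↦1, 6↦9, 7↦7, 8↦2, 9↦3.
So the one-line form is 6 5 8 4 1 9 7 2 3.

6 5 8 4 1 9 7 2 3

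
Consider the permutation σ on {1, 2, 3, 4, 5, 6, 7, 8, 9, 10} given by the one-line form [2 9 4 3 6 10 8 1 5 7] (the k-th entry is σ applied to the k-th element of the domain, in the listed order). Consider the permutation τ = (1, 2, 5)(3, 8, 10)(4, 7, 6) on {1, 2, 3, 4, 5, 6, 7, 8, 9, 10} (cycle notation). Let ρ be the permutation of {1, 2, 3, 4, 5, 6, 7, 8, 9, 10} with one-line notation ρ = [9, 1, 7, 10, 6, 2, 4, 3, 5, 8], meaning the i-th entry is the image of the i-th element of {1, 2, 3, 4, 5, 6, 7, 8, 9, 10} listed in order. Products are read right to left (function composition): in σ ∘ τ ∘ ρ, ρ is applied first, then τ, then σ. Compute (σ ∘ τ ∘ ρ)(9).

2

Chase 9: ρ(9) = 5; τ(5) = 1; σ(1) = 2. Hence (σ ∘ τ ∘ ρ)(9) = 2.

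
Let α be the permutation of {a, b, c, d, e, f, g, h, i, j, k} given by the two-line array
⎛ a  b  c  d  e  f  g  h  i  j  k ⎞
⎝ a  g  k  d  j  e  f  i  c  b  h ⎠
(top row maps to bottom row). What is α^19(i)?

Tracing i → c → … returns to i after 4 steps, so i lies in a 4-cycle (c k h i).
Since the cycle has length 4, α^19 acts on it the same as α^3 (19 mod 4 = 3).
Advancing 3 steps from i: i → c → k → h.

h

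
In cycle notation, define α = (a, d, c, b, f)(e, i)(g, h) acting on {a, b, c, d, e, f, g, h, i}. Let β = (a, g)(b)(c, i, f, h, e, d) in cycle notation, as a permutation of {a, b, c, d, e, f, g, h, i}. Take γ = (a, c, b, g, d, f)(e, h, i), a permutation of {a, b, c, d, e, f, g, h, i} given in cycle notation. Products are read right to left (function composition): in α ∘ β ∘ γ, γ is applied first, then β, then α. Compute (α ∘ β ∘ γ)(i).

Apply the permutations in order: γ(i) = e, then β(e) = d, then α(d) = c. So (α ∘ β ∘ γ)(i) = c.

c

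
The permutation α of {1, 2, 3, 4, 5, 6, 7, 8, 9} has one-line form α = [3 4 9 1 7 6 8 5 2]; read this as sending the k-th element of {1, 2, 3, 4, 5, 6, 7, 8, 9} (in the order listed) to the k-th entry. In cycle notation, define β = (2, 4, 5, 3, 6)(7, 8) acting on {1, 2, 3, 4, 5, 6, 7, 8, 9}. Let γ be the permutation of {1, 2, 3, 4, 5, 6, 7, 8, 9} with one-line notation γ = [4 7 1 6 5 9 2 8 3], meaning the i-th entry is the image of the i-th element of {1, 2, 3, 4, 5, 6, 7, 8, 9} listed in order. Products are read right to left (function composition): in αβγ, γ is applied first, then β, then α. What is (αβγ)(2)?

5

(αβγ)(2) = α(β(γ(2))). γ(2) = 7, then β(7) = 8, then α(8) = 5, so the result is 5.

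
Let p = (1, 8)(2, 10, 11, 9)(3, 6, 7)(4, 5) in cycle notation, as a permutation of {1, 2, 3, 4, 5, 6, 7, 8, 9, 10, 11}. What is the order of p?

The disjoint cycles have lengths 4, 3, 2, 2.
The order is lcm(4, 3, 2, 2) = 12.

12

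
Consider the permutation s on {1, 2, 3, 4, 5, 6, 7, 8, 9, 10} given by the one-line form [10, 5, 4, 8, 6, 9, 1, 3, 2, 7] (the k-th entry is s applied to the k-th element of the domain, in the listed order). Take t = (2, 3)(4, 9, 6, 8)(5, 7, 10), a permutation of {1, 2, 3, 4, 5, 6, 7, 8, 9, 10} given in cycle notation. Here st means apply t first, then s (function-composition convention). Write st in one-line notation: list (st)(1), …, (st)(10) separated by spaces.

Chase each element through t then s: 1 → 1 → 10; 2 → 3 → 4; 3 → 2 → 5; 4 → 9 → 2; 5 → 7 → 1; 6 → 8 → 3; 7 → 10 → 7; 8 → 4 → 8; 9 → 6 → 9; 10 → 5 → 6.
So st in one-line form is 10 4 5 2 1 3 7 8 9 6.

10 4 5 2 1 3 7 8 9 6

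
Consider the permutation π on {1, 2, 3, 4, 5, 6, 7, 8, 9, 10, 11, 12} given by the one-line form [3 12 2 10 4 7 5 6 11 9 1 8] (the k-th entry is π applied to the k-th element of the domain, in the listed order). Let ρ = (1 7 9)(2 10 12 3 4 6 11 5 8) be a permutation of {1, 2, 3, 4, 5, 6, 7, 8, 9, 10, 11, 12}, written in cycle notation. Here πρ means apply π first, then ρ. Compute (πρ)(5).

6

First apply π: π(5) = 4, then ρ(4) = 6. Thus (πρ)(5) = 6.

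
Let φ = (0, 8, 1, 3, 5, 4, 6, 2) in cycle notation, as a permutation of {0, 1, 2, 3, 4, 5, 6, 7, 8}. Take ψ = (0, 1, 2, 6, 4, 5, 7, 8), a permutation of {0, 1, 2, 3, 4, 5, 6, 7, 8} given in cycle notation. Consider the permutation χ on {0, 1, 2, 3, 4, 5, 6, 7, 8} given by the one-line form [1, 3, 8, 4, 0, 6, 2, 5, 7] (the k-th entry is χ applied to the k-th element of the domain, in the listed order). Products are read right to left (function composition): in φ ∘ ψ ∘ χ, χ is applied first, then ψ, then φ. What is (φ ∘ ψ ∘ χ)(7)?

Apply the permutations in order: χ(7) = 5, then ψ(5) = 7, then φ(7) = 7. So (φ ∘ ψ ∘ χ)(7) = 7.

7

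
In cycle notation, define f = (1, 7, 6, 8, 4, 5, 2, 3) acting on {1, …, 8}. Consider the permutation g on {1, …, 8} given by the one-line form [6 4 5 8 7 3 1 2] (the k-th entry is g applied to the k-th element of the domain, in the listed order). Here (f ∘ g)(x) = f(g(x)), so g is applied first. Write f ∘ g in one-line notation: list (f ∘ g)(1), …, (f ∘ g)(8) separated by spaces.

(f ∘ g)(x) = f(g(x)). Computing each image: f(g(1)) = f(6) = 8, f(g(2)) = f(4) = 5, f(g(3)) = f(5) = 2, f(g(4)) = f(8) = 4, f(g(5)) = f(7) = 6, f(g(6)) = f(3) = 1, f(g(7)) = f(1) = 7, f(g(8)) = f(2) = 3.
Hence f ∘ g = [8 5 2 4 6 1 7 3].

8 5 2 4 6 1 7 3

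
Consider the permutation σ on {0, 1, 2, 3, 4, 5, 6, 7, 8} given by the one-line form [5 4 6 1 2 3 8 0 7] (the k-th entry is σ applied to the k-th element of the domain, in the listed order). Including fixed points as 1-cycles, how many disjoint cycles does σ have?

The cycle decomposition is (0, 5, 3, 1, 4, 2, 6, 8, 7), which has 1 cycle (counting 1-cycles).

1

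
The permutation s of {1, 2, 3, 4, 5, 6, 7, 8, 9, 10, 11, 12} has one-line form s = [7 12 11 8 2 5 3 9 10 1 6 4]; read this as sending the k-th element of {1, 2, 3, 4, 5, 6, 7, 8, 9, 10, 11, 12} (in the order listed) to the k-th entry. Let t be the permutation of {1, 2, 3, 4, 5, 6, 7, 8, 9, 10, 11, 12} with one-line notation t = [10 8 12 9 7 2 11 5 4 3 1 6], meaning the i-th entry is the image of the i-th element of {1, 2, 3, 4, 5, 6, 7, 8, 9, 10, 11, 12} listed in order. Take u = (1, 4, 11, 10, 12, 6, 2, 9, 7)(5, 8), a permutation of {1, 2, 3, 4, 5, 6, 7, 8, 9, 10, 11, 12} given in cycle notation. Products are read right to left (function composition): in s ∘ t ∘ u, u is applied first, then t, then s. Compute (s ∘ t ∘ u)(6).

9

Chase 6: u(6) = 2; t(2) = 8; s(8) = 9. Hence (s ∘ t ∘ u)(6) = 9.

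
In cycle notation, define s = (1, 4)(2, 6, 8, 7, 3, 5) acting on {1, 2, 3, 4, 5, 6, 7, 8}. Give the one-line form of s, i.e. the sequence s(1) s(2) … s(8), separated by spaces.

Each element maps to the next entry in its cycle (wrapping to the front): 1→4, 2→6, 3→5, 4→1, 5→2, 6→8, 7→3, 8→7.
So the one-line form is 4 6 5 1 2 8 3 7.

4 6 5 1 2 8 3 7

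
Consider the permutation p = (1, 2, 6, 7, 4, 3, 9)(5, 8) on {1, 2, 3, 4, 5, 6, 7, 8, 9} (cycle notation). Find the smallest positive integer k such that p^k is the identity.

14

The disjoint cycles have lengths 7, 2.
The order is lcm(7, 2) = 14.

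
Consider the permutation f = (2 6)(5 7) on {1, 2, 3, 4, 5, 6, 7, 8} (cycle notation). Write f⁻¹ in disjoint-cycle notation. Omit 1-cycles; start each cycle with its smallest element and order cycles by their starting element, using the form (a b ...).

(2 6)(5 7)

Inverting a permutation written in cycle notation just reverses the order within every cycle.
Reversing each cycle of f and rotating so the smallest element leads gives (2 6)(5 7).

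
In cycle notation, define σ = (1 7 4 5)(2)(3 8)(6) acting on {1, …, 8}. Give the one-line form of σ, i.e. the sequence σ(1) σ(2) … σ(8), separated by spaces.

7 2 8 5 1 6 4 3

Image by image: 1→7, 2→2, 3→8, 4→5, 5→1, 6→6, 7→4, 8→3.
Listing these in domain order gives 7 2 8 5 1 6 4 3.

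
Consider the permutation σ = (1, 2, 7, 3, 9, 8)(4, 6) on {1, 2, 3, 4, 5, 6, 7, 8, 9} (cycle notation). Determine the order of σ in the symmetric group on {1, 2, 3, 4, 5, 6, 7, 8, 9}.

The cycle type of σ is (6, 2, 1).
The order is lcm(6, 2) = 6.

6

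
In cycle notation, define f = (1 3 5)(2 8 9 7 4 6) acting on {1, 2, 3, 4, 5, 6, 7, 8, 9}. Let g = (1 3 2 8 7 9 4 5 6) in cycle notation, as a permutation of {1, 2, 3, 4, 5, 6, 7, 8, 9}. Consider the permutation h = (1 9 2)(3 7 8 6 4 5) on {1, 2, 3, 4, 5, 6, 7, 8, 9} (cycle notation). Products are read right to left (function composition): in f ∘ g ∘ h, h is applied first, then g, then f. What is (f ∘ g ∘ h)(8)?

(f ∘ g ∘ h)(8) = f(g(h(8))). h(8) = 6, then g(6) = 1, then f(1) = 3, so the result is 3.

3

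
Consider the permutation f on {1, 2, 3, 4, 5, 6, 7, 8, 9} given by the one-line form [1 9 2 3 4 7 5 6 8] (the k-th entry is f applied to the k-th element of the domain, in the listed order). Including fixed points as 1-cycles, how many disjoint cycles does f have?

2

The cycle decomposition is (1)(2 9 8 6 7 5 4 3), which has 2 cycles (counting 1-cycles).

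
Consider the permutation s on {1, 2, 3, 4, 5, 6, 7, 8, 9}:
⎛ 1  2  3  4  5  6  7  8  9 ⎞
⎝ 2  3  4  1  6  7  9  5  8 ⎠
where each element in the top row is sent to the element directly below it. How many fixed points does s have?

0

No element satisfies s(x) = x, so there are 0 fixed points.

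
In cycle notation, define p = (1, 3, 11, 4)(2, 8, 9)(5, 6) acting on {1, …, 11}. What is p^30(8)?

8

8 lies in the 3-cycle (2, 8, 9).
On a 3-cycle, p^3 is the identity, so p^30 = p^0 there (30 ≡ 0 mod 3).
So p^30(8) = 8.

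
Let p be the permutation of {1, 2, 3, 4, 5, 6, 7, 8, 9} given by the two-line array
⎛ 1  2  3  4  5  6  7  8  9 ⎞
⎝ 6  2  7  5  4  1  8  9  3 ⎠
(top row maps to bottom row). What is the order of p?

4

Writing p as disjoint cycles, the cycle lengths are 4, 2, 2, 1.
The order of p is the least common multiple of its cycle lengths: lcm(4, 2, 2) = 4.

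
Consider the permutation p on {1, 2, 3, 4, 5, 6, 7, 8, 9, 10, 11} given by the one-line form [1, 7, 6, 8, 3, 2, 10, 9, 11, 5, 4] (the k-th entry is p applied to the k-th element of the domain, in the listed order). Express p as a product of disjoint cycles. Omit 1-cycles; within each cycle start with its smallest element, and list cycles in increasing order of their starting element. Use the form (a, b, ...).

Start at 2 and follow images: 2 → 7 → 10 → 5 → 3 → 6 → 2, giving the cycle (2, 7, 10, 5, 3, 6).
Continuing from each remaining unvisited element yields (2, 7, 10, 5, 3, 6)(4, 8, 9, 11).

(2, 7, 10, 5, 3, 6)(4, 8, 9, 11)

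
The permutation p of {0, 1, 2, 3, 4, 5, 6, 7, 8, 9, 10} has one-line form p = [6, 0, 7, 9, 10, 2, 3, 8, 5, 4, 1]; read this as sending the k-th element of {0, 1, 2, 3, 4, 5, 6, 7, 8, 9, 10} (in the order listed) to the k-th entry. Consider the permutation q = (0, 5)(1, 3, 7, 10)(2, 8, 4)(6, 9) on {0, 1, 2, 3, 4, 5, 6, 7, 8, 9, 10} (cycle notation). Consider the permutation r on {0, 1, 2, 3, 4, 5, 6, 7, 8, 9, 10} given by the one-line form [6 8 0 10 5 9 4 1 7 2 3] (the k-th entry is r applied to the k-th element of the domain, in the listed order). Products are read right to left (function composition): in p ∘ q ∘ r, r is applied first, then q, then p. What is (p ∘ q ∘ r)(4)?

Apply the permutations in order: r(4) = 5, then q(5) = 0, then p(0) = 6. So (p ∘ q ∘ r)(4) = 6.

6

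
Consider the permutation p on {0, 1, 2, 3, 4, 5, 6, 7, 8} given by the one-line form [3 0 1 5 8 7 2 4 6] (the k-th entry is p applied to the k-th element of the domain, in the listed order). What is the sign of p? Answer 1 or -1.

1

In disjoint-cycle form the cycle lengths are 9.
A cycle of length ℓ contributes ℓ−1 transpositions, so p is a product of 8 transpositions — even.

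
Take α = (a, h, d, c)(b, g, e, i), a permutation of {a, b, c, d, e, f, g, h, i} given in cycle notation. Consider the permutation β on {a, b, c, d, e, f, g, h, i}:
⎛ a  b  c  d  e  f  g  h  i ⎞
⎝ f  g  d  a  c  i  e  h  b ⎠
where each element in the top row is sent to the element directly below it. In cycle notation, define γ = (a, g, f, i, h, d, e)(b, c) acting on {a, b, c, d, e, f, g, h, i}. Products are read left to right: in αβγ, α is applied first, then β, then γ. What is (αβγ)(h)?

g

Apply the permutations in order: α(h) = d, then β(d) = a, then γ(a) = g. So (αβγ)(h) = g.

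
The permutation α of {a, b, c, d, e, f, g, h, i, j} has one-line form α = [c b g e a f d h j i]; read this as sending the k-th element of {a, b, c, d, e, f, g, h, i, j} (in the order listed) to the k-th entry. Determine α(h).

h

h is element number 8 of the domain, and entry number 8 of the one-line form is h, so α(h) = h.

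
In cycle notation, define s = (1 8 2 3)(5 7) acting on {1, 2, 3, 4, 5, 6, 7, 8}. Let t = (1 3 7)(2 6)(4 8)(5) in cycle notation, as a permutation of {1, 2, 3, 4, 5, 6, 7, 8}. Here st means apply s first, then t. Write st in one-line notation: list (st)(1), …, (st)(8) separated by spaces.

4 7 3 8 1 2 5 6

For each element, apply s then t: 1 → 8 → 4; 2 → 3 → 7; 3 → 1 → 3; 4 → 4 → 8; 5 → 7 → 1; 6 → 6 → 2; 7 → 5 → 5; 8 → 2 → 6.
Collecting the images, st = [4 7 3 8 1 2 5 6].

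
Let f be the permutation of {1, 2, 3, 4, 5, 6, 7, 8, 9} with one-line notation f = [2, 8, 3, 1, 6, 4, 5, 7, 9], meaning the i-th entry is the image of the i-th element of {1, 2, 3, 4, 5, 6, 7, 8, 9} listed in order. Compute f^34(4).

6

Tracing 4 → 1 → … returns to 4 after 7 steps, so 4 lies in a 7-cycle (1 2 8 7 5 6 4).
Powers repeat with period 7 on this cycle, and 34 mod 7 = 6, so f^34(4) = f^6(4).
Advancing 6 steps from 4: 4 → 1 → 2 → 8 → 7 → 5 → 6.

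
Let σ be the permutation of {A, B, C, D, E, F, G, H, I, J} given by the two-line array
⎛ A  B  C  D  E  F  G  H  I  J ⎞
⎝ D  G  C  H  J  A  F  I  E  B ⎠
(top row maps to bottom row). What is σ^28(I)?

Tracing I → E → … returns to I after 9 steps, so I lies in a 9-cycle (A D H I E J B G F).
Powers repeat with period 9 on this cycle, and 28 mod 9 = 1, so σ^28(I) = σ^1(I).
Advancing 1 step from I: I → E.

E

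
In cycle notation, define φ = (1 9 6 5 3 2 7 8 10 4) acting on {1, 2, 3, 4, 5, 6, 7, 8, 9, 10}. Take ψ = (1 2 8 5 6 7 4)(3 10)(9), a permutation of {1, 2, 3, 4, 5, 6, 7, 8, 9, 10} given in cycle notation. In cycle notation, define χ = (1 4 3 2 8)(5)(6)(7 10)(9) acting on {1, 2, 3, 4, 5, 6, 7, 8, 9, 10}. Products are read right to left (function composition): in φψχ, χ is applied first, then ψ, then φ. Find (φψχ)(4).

4

Apply the permutations in order: χ(4) = 3, then ψ(3) = 10, then φ(10) = 4. So (φψχ)(4) = 4.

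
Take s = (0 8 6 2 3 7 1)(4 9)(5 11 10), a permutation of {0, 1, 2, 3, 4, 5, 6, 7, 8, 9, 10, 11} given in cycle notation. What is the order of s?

The disjoint cycles have lengths 7, 3, 2.
Since disjoint cycles commute, ord(s) = lcm(7, 3, 2) = 42.

42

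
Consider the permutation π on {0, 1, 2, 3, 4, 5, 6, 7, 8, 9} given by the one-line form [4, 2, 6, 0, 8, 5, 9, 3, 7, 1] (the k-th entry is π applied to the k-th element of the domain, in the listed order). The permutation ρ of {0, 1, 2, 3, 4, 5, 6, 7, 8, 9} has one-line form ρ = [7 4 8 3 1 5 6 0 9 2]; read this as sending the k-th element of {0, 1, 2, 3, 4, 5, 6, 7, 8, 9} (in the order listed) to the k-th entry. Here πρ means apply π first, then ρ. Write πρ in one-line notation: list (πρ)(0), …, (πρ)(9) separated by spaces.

(πρ)(x) = ρ(π(x)). Computing each image: ρ(π(0)) = ρ(4) = 1, ρ(π(1)) = ρ(2) = 8, ρ(π(2)) = ρ(6) = 6, ρ(π(3)) = ρ(0) = 7, ρ(π(4)) = ρ(8) = 9, ρ(π(5)) = ρ(5) = 5, ρ(π(6)) = ρ(9) = 2, ρ(π(7)) = ρ(3) = 3, ρ(π(8)) = ρ(7) = 0, ρ(π(9)) = ρ(1) = 4.
Hence πρ = [1 8 6 7 9 5 2 3 0 4].

1 8 6 7 9 5 2 3 0 4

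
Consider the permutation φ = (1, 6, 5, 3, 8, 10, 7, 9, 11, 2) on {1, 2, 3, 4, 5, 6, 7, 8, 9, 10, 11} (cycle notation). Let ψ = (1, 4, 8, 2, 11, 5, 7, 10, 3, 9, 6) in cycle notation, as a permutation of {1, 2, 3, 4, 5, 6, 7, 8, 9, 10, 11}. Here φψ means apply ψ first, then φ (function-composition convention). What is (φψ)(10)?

First apply ψ: ψ(10) = 3, then φ(3) = 8. Thus (φψ)(10) = 8.

8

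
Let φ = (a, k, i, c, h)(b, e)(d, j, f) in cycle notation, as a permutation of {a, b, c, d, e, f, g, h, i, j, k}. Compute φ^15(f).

f lies in the 3-cycle (d, j, f).
Powers repeat with period 3 on this cycle, and 15 mod 3 = 0, so φ^15(f) = φ^0(f).
So φ^15(f) = f.

f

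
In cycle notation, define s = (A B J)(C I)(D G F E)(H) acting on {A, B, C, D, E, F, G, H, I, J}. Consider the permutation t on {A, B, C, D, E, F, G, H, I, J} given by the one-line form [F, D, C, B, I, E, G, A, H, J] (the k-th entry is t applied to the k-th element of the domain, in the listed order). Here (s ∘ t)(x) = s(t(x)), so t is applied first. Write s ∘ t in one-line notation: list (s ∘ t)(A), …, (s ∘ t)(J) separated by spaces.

Chase each element through t then s: A → F → E; B → D → G; C → C → I; D → B → J; E → I → C; F → E → D; G → G → F; H → A → B; I → H → H; J → J → A.
So s ∘ t in one-line form is E G I J C D F B H A.

E G I J C D F B H A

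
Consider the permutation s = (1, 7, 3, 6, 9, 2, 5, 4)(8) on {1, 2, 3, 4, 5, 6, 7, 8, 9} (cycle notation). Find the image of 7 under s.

3

Within (1, 7, 3, 6, 9, 2, 5, 4), 7 ↦ 3.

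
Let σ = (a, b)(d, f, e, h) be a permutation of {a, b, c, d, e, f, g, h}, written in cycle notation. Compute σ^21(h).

d

h lies in the 4-cycle (d, f, e, h).
Powers repeat with period 4 on this cycle, and 21 mod 4 = 1, so σ^21(h) = σ^1(h).
Stepping 1 place around the cycle: h → d.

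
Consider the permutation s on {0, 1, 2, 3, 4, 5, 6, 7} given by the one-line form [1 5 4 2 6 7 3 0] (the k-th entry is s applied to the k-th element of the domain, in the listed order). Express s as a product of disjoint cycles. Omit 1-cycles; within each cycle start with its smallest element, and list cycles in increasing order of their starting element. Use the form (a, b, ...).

(0, 1, 5, 7)(2, 4, 6, 3)

Iterating s from 0 gives 0 → 1 → 5 → 7 → 0; that is the 4-cycle (0, 1, 5, 7).
Repeating from the next unused element and collecting all non-trivial cycles gives (0, 1, 5, 7)(2, 4, 6, 3).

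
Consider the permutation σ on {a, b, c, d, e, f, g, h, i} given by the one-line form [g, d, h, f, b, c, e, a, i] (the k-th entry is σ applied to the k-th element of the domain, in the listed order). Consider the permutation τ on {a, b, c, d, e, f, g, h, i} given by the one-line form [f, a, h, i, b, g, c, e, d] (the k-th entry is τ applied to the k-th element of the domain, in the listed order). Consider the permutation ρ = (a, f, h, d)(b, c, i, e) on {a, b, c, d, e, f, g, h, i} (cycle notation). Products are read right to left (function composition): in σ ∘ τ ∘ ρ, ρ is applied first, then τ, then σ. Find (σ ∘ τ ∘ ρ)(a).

e

(σ ∘ τ ∘ ρ)(a) = σ(τ(ρ(a))). ρ(a) = f, then τ(f) = g, then σ(g) = e, so the result is e.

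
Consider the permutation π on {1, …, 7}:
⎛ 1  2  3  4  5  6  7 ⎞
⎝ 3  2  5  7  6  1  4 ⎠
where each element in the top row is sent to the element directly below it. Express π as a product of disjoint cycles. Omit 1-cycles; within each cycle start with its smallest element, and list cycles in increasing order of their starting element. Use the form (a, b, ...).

Iterating π from 1 gives 1 → 3 → 5 → 6 → 1; that is the 4-cycle (1, 3, 5, 6).
Continuing from each remaining unvisited element yields (1, 3, 5, 6)(4, 7).

(1, 3, 5, 6)(4, 7)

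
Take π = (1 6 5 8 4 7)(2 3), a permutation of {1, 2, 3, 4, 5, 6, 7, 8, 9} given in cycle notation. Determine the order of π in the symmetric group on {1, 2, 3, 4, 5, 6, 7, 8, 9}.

6

The disjoint cycles have lengths 6, 2, 1.
The order is lcm(6, 2) = 6.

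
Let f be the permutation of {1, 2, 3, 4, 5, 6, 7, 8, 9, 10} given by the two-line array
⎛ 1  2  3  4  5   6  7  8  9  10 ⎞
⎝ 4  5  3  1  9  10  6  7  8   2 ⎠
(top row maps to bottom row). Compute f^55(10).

Tracing 10 → 2 → … returns to 10 after 7 steps, so 10 lies in a 7-cycle (2, 5, 9, 8, 7, 6, 10).
Powers repeat with period 7 on this cycle, and 55 mod 7 = 6, so f^55(10) = f^6(10).
Stepping 6 places around the cycle: 10 → 2 → 5 → 9 → 8 → 7 → 6.

6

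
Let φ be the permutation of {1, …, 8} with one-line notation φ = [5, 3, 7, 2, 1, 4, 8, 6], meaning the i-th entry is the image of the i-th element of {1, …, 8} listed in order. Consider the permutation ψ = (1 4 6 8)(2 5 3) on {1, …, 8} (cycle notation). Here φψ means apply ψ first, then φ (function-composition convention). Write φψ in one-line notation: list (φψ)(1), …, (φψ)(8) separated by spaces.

For each element, apply ψ then φ: 1 → 4 → 2; 2 → 5 → 1; 3 → 2 → 3; 4 → 6 → 4; 5 → 3 → 7; 6 → 8 → 6; 7 → 7 → 8; 8 → 1 → 5.
Collecting the images, φψ = [2 1 3 4 7 6 8 5].

2 1 3 4 7 6 8 5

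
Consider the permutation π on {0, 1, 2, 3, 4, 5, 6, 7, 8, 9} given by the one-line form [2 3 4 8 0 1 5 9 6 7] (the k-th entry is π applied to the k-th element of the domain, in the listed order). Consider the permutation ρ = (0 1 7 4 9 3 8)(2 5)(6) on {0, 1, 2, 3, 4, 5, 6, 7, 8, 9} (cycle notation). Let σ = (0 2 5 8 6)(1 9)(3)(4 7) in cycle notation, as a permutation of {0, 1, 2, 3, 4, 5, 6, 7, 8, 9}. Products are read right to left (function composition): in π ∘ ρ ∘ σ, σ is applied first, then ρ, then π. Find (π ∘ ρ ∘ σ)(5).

(π ∘ ρ ∘ σ)(5) = π(ρ(σ(5))). σ(5) = 8, then ρ(8) = 0, then π(0) = 2, so the result is 2.

2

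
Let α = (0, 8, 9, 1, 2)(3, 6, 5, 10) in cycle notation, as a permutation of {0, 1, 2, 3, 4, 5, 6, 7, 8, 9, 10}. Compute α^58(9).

0

9 lies in the 5-cycle (0, 8, 9, 1, 2).
Powers repeat with period 5 on this cycle, and 58 mod 5 = 3, so α^58(9) = α^3(9).
Stepping 3 places around the cycle: 9 → 1 → 2 → 0.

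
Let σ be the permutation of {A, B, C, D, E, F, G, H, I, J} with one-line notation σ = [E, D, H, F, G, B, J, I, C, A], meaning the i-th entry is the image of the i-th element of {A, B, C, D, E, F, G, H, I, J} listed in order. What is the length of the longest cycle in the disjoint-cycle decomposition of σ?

4

Decomposing into disjoint cycles gives (A E G J)(B D F)(C H I); the longest has length 4.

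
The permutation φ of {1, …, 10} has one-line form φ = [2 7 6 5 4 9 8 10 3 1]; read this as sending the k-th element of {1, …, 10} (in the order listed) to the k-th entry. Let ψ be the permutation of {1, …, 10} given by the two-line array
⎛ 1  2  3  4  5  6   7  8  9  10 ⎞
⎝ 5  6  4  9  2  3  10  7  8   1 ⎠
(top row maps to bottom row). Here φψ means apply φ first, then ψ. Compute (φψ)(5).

9

φ(5) = 4, then ψ(4) = 9; composing gives (φψ)(5) = 9.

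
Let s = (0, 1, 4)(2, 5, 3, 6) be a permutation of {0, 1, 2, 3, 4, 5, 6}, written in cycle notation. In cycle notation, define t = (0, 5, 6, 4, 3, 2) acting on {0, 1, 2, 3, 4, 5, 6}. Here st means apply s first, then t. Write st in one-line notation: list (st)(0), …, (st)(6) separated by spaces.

1 3 6 4 5 2 0

(st)(x) = t(s(x)). Computing each image: t(s(0)) = t(1) = 1, t(s(1)) = t(4) = 3, t(s(2)) = t(5) = 6, t(s(3)) = t(6) = 4, t(s(4)) = t(0) = 5, t(s(5)) = t(3) = 2, t(s(6)) = t(2) = 0.
Hence st = [1 3 6 4 5 2 0].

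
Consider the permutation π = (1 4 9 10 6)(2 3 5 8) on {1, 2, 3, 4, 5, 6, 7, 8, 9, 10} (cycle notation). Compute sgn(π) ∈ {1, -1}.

-1

The cycle lengths are 5, 4, 1.
A cycle is odd iff its length is even; π has 1 even-length cycle, so sgn(π) = (−1)^1 and π is odd.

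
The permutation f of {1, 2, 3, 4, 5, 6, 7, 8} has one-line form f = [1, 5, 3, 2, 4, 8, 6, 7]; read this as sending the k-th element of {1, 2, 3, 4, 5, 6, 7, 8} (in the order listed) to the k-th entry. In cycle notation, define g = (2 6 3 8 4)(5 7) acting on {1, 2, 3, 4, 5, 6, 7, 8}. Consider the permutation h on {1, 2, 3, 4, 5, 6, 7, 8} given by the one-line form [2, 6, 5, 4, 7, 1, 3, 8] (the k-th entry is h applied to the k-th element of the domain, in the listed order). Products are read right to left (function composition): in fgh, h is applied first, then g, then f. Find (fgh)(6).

1

Chase 6: h(6) = 1; g(1) = 1; f(1) = 1. Hence (fgh)(6) = 1.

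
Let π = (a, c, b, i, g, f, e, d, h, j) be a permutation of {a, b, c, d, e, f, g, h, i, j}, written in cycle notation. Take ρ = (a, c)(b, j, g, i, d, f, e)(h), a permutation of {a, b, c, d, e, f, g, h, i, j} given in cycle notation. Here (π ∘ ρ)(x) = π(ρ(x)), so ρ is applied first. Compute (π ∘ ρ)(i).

h

(π ∘ ρ)(i) = π(ρ(i)). ρ(i) = d, then π(d) = h. So (π ∘ ρ)(i) = h.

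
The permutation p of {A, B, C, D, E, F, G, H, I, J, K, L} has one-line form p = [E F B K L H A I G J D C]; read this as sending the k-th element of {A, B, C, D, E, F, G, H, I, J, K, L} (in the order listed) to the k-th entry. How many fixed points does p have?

The fixed points (elements with p(x) = x) are {J}, so there is 1.

1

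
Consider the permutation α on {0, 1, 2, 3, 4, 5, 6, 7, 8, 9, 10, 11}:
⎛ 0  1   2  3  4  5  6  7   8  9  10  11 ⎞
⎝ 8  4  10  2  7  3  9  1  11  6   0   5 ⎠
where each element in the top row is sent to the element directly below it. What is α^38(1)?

Tracing 1 → 4 → … returns to 1 after 3 steps, so 1 lies in a 3-cycle (1, 4, 7).
On a 3-cycle, α^3 is the identity, so α^38 = α^2 there (38 ≡ 2 mod 3).
Advancing 2 steps from 1: 1 → 4 → 7.

7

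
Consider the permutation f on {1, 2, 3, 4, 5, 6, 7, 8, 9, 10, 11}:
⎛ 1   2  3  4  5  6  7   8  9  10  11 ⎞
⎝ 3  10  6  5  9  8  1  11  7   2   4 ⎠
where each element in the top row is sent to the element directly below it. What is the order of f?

Decomposing into disjoint cycles gives cycle lengths 9, 2.
The order of f is the least common multiple of its cycle lengths: lcm(9, 2) = 18.

18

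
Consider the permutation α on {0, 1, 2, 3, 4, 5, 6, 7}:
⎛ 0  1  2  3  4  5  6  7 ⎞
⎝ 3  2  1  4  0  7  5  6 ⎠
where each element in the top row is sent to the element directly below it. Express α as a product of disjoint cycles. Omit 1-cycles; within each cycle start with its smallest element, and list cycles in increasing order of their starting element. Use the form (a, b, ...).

(0, 3, 4)(1, 2)(5, 7, 6)

From 0: 0 → 3 → 4 → 0, closing the cycle (0, 3, 4).
Continuing from each remaining unvisited element yields (0, 3, 4)(1, 2)(5, 7, 6).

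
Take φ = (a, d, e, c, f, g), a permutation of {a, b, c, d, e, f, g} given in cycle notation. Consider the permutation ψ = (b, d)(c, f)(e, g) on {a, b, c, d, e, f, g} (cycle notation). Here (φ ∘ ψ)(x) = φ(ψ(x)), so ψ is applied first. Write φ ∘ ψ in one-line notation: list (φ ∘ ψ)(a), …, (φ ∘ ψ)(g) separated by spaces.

d e g b a f c

For each element, apply ψ then φ: a → a → d; b → d → e; c → f → g; d → b → b; e → g → a; f → c → f; g → e → c.
Collecting the images, φ ∘ ψ = [d e g b a f c].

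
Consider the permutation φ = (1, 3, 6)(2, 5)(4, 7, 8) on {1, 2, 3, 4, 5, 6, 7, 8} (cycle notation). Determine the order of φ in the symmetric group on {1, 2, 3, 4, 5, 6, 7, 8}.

6

The cycle type of φ is (3, 3, 2).
The order is lcm(3, 3, 2) = 6.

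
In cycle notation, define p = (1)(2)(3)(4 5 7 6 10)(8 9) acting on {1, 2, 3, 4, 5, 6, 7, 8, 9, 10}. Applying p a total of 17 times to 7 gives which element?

10

7 lies in the 5-cycle (4 5 7 6 10).
On a 5-cycle, p^5 is the identity, so p^17 = p^2 there (17 ≡ 2 mod 5).
Advancing 2 steps from 7: 7 → 6 → 10.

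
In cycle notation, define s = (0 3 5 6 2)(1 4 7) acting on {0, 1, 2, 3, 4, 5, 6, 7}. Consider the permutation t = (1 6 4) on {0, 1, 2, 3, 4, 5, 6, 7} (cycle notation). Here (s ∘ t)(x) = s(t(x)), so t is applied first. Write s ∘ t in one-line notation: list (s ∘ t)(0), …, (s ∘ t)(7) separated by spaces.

3 2 0 5 4 6 7 1

(s ∘ t)(x) = s(t(x)). Computing each image: s(t(0)) = s(0) = 3, s(t(1)) = s(6) = 2, s(t(2)) = s(2) = 0, s(t(3)) = s(3) = 5, s(t(4)) = s(1) = 4, s(t(5)) = s(5) = 6, s(t(6)) = s(4) = 7, s(t(7)) = s(7) = 1.
Hence s ∘ t = [3 2 0 5 4 6 7 1].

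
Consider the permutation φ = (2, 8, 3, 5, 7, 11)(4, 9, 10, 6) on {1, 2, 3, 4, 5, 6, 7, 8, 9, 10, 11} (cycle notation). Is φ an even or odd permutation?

The cycle lengths are 6, 4, 1.
A cycle is odd iff its length is even; φ has 2 even-length cycles, so sgn(φ) = (−1)^2 and φ is even.

even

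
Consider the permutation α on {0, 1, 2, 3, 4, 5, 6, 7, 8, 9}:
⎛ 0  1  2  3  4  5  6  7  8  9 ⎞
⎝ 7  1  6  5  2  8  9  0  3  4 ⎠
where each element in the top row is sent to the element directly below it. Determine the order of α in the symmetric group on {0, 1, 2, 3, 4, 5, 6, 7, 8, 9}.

The disjoint-cycle form of α has cycle lengths 4, 3, 2, 1.
Since disjoint cycles commute, ord(α) = lcm(4, 3, 2) = 12.

12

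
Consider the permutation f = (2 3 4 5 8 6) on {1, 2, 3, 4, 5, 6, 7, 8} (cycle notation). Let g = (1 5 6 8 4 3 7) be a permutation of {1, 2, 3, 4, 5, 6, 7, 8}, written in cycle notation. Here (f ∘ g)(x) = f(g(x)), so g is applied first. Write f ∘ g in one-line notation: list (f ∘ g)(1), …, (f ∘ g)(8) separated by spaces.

(f ∘ g)(x) = f(g(x)). Computing each image: f(g(1)) = f(5) = 8, f(g(2)) = f(2) = 3, f(g(3)) = f(7) = 7, f(g(4)) = f(3) = 4, f(g(5)) = f(6) = 2, f(g(6)) = f(8) = 6, f(g(7)) = f(1) = 1, f(g(8)) = f(4) = 5.
Hence f ∘ g = [8 3 7 4 2 6 1 5].

8 3 7 4 2 6 1 5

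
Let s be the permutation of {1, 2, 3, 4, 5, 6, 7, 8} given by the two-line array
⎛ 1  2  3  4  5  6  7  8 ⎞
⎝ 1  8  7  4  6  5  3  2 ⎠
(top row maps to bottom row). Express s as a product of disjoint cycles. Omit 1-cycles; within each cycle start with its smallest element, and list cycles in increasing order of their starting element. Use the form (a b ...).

(2 8)(3 7)(5 6)

Start at 2 and follow images: 2 → 8 → 2, giving the cycle (2 8).
Repeating from the next unused element and collecting all non-trivial cycles gives (2 8)(3 7)(5 6).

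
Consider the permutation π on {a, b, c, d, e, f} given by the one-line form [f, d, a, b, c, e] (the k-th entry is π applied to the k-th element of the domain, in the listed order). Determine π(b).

d

b is element number 2 of the domain, and entry number 2 of the one-line form is d, so π(b) = d.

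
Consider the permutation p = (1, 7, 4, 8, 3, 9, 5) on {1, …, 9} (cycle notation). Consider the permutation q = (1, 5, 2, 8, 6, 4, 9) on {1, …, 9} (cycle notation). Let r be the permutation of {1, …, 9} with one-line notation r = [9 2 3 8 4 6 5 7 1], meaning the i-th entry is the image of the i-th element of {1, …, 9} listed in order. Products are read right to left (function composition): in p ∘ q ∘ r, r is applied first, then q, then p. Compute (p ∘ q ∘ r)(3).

9

Chase 3: r(3) = 3; q(3) = 3; p(3) = 9. Hence (p ∘ q ∘ r)(3) = 9.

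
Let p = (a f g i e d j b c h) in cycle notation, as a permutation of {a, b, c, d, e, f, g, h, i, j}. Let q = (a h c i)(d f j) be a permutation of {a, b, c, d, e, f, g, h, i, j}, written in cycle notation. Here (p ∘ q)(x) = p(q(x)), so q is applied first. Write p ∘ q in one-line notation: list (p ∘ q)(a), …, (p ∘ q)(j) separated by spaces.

a c e g d b i h f j

(p ∘ q)(x) = p(q(x)). Computing each image: p(q(a)) = p(h) = a, p(q(b)) = p(b) = c, p(q(c)) = p(i) = e, p(q(d)) = p(f) = g, p(q(e)) = p(e) = d, p(q(f)) = p(j) = b, p(q(g)) = p(g) = i, p(q(h)) = p(c) = h, p(q(i)) = p(a) = f, p(q(j)) = p(d) = j.
Hence p ∘ q = [a c e g d b i h f j].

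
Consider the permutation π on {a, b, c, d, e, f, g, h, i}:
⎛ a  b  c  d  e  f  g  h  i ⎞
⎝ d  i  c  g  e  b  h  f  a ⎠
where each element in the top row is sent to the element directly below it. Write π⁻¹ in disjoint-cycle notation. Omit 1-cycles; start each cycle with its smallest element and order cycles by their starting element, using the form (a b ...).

(a i b f h g d)

First write π in disjoint cycles: (a d g h f b i).
Reversing each cycle (and rotating so the smallest element leads) gives π⁻¹ = (a i b f h g d).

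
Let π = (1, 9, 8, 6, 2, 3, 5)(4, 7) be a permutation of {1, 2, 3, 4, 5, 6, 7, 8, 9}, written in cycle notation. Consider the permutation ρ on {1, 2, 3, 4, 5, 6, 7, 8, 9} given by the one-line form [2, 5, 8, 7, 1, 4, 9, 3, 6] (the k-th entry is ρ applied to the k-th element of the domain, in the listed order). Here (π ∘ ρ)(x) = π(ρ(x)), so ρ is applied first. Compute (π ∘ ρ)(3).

6

First apply ρ: ρ(3) = 8, then π(8) = 6. Thus (π ∘ ρ)(3) = 6.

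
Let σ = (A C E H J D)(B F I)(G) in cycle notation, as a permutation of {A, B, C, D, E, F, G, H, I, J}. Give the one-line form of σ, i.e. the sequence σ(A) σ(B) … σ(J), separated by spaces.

C F E A H I G J B D

Each element maps to the next entry in its cycle (wrapping to the front): A↦C, B↦F, C↦E, D↦A, E↦H, F↦I, G↦G, H↦J, I↦B, J↦D.
Listing these in domain order gives C F E A H I G J B D.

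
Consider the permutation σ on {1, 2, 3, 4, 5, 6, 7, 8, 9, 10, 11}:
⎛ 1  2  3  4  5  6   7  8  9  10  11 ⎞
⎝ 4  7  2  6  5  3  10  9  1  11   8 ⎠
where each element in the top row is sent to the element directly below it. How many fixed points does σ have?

1

The fixed points (elements with σ(x) = x) are {5}, so there is 1.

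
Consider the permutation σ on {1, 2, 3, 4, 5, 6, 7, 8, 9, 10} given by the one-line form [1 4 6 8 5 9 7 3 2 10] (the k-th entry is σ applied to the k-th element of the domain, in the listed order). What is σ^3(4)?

Tracing 4 → 8 → … returns to 4 after 6 steps, so 4 lies in a 6-cycle (2 4 8 3 6 9).
Advancing 3 steps from 4: 4 → 8 → 3 → 6.

6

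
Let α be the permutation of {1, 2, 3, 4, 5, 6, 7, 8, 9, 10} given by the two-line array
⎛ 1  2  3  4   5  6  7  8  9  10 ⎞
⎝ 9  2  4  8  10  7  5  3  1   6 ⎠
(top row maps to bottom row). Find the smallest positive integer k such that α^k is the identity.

The disjoint-cycle form of α has cycle lengths 4, 3, 2, 1.
The order of α is the least common multiple of its cycle lengths: lcm(4, 3, 2) = 12.

12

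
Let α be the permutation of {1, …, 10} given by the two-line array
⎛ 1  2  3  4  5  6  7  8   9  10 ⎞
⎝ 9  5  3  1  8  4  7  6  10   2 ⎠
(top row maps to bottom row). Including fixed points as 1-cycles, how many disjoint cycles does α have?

The cycle decomposition is (1, 9, 10, 2, 5, 8, 6, 4)(3)(7), which has 3 cycles (counting 1-cycles).

3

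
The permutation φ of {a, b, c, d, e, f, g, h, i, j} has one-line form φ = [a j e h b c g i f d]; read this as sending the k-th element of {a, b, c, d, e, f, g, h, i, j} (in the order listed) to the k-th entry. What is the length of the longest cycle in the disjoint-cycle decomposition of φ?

8

Decomposing into disjoint cycles gives (b j d h i f c e); the longest has length 8.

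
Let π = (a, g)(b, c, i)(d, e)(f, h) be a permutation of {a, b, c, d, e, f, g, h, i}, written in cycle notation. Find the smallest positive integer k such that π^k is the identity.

6

The cycle type of π is (3, 2, 2, 2).
The order of π is the least common multiple of its cycle lengths: lcm(3, 2, 2, 2) = 6.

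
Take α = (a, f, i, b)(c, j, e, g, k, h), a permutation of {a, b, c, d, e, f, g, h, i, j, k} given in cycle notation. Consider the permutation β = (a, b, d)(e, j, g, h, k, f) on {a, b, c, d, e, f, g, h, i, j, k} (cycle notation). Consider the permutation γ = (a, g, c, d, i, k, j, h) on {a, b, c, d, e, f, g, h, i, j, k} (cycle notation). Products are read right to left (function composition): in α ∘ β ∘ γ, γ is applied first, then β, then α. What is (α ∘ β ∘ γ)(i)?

Apply the permutations in order: γ(i) = k, then β(k) = f, then α(f) = i. So (α ∘ β ∘ γ)(i) = i.

i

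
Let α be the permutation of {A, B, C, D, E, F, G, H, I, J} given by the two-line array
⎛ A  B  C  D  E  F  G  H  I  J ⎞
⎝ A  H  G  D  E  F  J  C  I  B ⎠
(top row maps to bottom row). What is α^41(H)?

C

Tracing H → C → … returns to H after 5 steps, so H lies in a 5-cycle (B H C G J).
Powers repeat with period 5 on this cycle, and 41 mod 5 = 1, so α^41(H) = α^1(H).
Stepping 1 place around the cycle: H → C.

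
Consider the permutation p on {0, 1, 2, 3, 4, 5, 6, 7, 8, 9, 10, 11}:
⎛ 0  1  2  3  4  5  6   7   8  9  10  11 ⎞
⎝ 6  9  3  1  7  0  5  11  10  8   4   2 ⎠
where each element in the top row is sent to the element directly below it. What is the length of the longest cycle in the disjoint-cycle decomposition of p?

Decomposing into disjoint cycles gives (0, 6, 5)(1, 9, 8, 10, 4, 7, 11, 2, 3); the longest has length 9.

9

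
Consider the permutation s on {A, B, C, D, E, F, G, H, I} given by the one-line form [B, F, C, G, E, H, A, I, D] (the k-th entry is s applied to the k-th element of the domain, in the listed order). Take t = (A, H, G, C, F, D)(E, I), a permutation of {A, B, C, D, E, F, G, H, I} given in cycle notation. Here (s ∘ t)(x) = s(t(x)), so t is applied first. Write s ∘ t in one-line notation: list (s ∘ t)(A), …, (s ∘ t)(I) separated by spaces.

I F H B D G C A E

(s ∘ t)(x) = s(t(x)). Computing each image: s(t(A)) = s(H) = I, s(t(B)) = s(B) = F, s(t(C)) = s(F) = H, s(t(D)) = s(A) = B, s(t(E)) = s(I) = D, s(t(F)) = s(D) = G, s(t(G)) = s(C) = C, s(t(H)) = s(G) = A, s(t(I)) = s(E) = E.
Hence s ∘ t = [I F H B D G C A E].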